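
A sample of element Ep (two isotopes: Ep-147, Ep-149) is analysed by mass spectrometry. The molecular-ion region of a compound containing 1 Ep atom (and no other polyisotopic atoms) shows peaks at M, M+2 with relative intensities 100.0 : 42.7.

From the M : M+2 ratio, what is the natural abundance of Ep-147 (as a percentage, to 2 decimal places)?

70.08%

Let p = fractional abundance of Ep-147. I(M+2)/I(M) = [C(1,1)·p^0·(1−p)] / p^1 = 1·(1−p)/p = 42.7/100.0 = 0.4270
(1−p)/p = 0.4270/1 = 0.4270  ⇒  p = 1/(1 + 0.4270) = 0.7008
Ep-147: 70.08%, Ep-149: 29.92%.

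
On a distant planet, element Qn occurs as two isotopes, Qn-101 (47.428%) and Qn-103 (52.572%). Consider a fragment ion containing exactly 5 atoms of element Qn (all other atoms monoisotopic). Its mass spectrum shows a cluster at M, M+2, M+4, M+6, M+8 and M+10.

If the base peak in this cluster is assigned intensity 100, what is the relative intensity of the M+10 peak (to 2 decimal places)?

(0.47428 + 0.52572)^5 gives M 0.0240, M+2 0.1330, M+4 0.2949, M+6 0.3268, M+8 0.1811, M+10 0.0402; the largest is M+6.
P(M+6) = C(5,3) × 0.47428^2 × 0.52572^3 = 10 × 0.22494152 × 0.14529929 = 0.326838 (base)
P(M+10) = C(5,5) × 0.47428^0 × 0.52572^5 = 1 × 1.0000 × 0.04015804 = 0.040158
Relative intensity = 0.040158 / 0.326838 × 100 = 12.29

12.29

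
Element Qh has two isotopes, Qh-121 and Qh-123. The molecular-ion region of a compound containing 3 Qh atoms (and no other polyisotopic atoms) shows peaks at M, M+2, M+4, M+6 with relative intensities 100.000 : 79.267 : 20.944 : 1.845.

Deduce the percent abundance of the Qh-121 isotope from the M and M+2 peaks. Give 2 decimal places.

79.10%

If p is the fraction of Qh that is Qh-121, then I(M+2)/I(M) = [C(3,1)·p^2·(1−p)] / p^3 = 3·(1−p)/p = 79.267/100.000 = 0.7927
(1−p)/p = 0.7927/3 = 0.2642  ⇒  p = 1/(1 + 0.2642) = 0.7910
Qh-121: 79.10%, Qh-123: 20.90%.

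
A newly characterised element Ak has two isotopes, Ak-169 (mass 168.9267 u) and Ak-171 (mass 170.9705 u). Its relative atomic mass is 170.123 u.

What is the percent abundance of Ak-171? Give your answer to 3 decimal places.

58.533%

Let x be the fractional abundance of Ak-169; then Ak-171 has abundance 1 − x.
168.9267·x + 170.9705·(1 − x) = 170.123
(168.9267 − 170.9705)·x = 170.123 − 170.9705
x = -0.8475 / -2.0438 = 0.41467 → 41.467% Ak-169, 58.533% Ak-171.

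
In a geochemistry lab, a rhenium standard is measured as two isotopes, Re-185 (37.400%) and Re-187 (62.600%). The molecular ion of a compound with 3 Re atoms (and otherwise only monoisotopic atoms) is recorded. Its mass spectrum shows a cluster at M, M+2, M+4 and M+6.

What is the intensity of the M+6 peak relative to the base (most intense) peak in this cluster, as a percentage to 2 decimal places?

55.79%

Term probabilities: M 0.0523, M+2 0.2627, M+4 0.4397, M+6 0.2453. Base peak = M+4.
P(M+4) = C(3,2) × 0.37400^1 × 0.62600^2 = 3 × 0.3740 × 0.391876 = 0.439685 (base)
P(M+6) = C(3,3) × 0.37400^0 × 0.62600^3 = 1 × 1.0000 × 0.24531438 = 0.245314
Relative intensity = 0.245314 / 0.439685 × 100 = 55.79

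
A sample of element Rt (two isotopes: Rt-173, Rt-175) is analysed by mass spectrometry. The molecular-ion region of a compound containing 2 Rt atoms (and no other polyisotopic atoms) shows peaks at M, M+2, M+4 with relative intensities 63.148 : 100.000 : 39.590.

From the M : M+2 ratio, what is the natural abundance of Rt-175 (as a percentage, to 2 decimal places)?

Let p = fractional abundance of Rt-173. I(M+2)/I(M) = [C(2,1)·p^1·(1−p)] / p^2 = 2·(1−p)/p = 100.000/63.148 = 1.5836
(1−p)/p = 1.5836/2 = 0.7918  ⇒  p = 1/(1 + 0.7918) = 0.5581
Rt-173: 55.81%, Rt-175: 44.19%.

44.19%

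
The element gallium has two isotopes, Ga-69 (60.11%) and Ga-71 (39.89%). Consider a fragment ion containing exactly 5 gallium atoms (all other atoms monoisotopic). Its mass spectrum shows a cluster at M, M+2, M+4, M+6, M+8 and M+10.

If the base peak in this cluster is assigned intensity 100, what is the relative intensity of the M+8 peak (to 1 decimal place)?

22.0

Binomial terms of (0.6011 + 0.3989)^5: M 0.0785, M+2 0.2604, M+4 0.3456, M+6 0.2293, M+8 0.0761, M+10 0.0101 → M+4 is the base peak.
P(M+4) = C(5,2) × 0.6011^3 × 0.3989^2 = 10 × 0.21719018 × 0.15912121 = 0.345596 (base)
P(M+8) = C(5,4) × 0.6011^1 × 0.3989^4 = 5 × 0.6011 × 0.02531956 = 0.076098
Relative intensity = 0.076098 / 0.345596 × 100 = 22.0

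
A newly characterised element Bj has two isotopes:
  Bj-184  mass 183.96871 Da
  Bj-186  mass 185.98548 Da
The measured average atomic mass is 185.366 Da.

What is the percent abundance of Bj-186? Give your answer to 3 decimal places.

69.284%

Writing the weighted mean with unknown fraction x of Bj-184:
183.96871·x + 185.98548·(1 − x) = 185.366
(183.96871 − 185.98548)·x = 185.366 − 185.98548
x = -0.61948 / -2.01677 = 0.30716 → 30.716% Bj-184, 69.284% Bj-186.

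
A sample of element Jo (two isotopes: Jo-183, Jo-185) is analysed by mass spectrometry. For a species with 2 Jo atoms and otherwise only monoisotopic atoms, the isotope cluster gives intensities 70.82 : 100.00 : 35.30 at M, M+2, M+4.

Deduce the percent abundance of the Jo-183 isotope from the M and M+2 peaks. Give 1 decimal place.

58.6%

If p is the fraction of Jo that is Jo-183, then I(M+2)/I(M) = [C(2,1)·p^1·(1−p)] / p^2 = 2·(1−p)/p = 100.00/70.82 = 1.4120
(1−p)/p = 1.4120/2 = 0.7060  ⇒  p = 1/(1 + 0.7060) = 0.5862
Jo-183: 58.6%, Jo-185: 41.4%.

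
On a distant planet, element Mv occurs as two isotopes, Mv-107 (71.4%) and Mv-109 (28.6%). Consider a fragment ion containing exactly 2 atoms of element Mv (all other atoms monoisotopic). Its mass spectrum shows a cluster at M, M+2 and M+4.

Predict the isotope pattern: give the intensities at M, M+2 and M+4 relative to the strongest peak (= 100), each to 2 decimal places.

100.00 : 80.11 : 16.04

Each Mv atom is independently Mv-107 (p = 0.714) or Mv-109 (q = 0.286); the cluster is the binomial expansion (p + q)^2.
P(M) = 0.714^2 = 0.509796
P(M+2) = 2 × 0.714^1 × 0.286^1 = 0.408408
P(M+4) = 0.286^2 = 0.081796
The M peak is largest (0.509796); scaling to 100 gives 100.00 : 80.11 : 16.04.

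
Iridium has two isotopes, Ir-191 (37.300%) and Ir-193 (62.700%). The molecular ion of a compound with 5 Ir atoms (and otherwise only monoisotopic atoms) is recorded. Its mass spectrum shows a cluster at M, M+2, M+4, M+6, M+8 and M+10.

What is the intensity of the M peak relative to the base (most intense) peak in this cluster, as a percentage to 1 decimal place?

2.1%

(0.37300 + 0.62700)^5 gives M 0.0072, M+2 0.0607, M+4 0.2040, M+6 0.3429, M+8 0.2882, M+10 0.0969; the largest is M+6.
P(M+6) = C(5,3) × 0.37300^2 × 0.62700^3 = 10 × 0.139129 × 0.24649188 = 0.342942 (base)
P(M) = C(5,0) × 0.37300^5 × 0.62700^0 = 1 × 0.00722012 × 1.0000 = 0.007220
Relative intensity = 0.007220 / 0.342942 × 100 = 2.1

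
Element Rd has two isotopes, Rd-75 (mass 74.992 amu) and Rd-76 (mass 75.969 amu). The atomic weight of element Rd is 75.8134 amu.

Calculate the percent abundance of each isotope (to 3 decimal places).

Let x be the fractional abundance of Rd-75; then Rd-76 has abundance 1 − x.
74.992·x + 75.969·(1 − x) = 75.8134
(74.992 − 75.969)·x = 75.8134 − 75.969
x = -0.1556 / -0.977 = 0.15926 → 15.926% Rd-75, 84.074% Rd-76.

Rd-75: 15.926%, Rd-76: 84.074%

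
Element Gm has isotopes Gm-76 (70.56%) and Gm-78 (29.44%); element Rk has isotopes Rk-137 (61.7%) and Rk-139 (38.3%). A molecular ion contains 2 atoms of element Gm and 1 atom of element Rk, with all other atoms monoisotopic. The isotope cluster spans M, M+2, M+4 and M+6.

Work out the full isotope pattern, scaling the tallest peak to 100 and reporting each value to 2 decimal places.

Element Gm pattern (n=2): 0.49787136 : 0.41545728 : 0.08667136
Element Rk pattern (n=1): 0.6170 : 0.3830
Convolve the two distributions (both contribute in 2-u steps):
  M: 0.49787136×0.6170 = 0.307187
  M+2: 0.49787136×0.3830 + 0.41545728×0.6170 = 0.447022
  M+4: 0.41545728×0.3830 + 0.08667136×0.6170 = 0.212596
  M+6: 0.08667136×0.3830 = 0.033195
Scale to base peak (0.447022) = 100: 68.72 : 100.00 : 47.56 : 7.43

68.72 : 100.00 : 47.56 : 7.43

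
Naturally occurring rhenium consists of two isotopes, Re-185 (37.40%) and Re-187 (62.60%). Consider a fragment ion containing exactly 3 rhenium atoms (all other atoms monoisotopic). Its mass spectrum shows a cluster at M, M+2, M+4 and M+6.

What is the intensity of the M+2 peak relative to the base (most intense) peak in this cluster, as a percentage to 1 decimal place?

59.7%

Term probabilities: M 0.0523, M+2 0.2627, M+4 0.4397, M+6 0.2453. Base peak = M+4.
P(M+4) = C(3,2) × 0.3740^1 × 0.6260^2 = 3 × 0.3740 × 0.391876 = 0.439685 (base)
P(M+2) = C(3,1) × 0.3740^2 × 0.6260^1 = 3 × 0.139876 × 0.6260 = 0.262687
Relative intensity = 0.262687 / 0.439685 × 100 = 59.7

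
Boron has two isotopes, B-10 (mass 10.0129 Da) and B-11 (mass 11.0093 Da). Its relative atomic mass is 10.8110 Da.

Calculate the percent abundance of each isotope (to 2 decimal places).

B-10: 19.90%, B-11: 80.10%

With x = fraction of B-10 (so B-11 is 1 − x):
10.0129·x + 11.0093·(1 − x) = 10.8110
(10.0129 − 11.0093)·x = 10.8110 − 11.0093
x = -0.1983 / -0.9964 = 0.19902 → 19.90% B-10, 80.10% B-11.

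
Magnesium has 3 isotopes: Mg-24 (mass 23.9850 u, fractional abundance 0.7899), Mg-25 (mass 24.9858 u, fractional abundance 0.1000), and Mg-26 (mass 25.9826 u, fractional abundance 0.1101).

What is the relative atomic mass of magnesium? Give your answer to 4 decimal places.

Weight each isotope mass by its fractional abundance: 0.7899 × 23.9850 + 0.1000 × 24.9858 + 0.1101 × 25.9826
= 18.94575 + 2.49858 + 2.86068 = 24.30501 u

24.3050 u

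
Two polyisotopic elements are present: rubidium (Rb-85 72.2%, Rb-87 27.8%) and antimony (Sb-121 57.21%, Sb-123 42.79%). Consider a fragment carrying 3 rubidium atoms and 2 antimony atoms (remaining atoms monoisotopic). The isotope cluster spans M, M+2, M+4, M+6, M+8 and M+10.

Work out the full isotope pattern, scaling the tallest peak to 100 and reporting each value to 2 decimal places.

Rubidium pattern (n=3): 0.37636705 : 0.43475086 : 0.16739714 : 0.02148495
Antimony pattern (n=2): 0.32729841 : 0.48960318 : 0.18309841
Convolve the two distributions (both contribute in 2-u steps):
  M: 0.37636705×0.32729841 = 0.123184
  M+2: 0.37636705×0.48960318 + 0.43475086×0.32729841 = 0.326564
  M+4: 0.37636705×0.18309841 + 0.43475086×0.48960318 + 0.16739714×0.32729841 = 0.336556
  M+6: 0.43475086×0.18309841 + 0.16739714×0.48960318 + 0.02148495×0.32729841 = 0.168592
  M+8: 0.16739714×0.18309841 + 0.02148495×0.48960318 = 0.041169
  M+10: 0.02148495×0.18309841 = 0.003934
Scale to base peak (0.336556) = 100: 36.60 : 97.03 : 100.00 : 50.09 : 12.23 : 1.17

36.60 : 97.03 : 100.00 : 50.09 : 12.23 : 1.17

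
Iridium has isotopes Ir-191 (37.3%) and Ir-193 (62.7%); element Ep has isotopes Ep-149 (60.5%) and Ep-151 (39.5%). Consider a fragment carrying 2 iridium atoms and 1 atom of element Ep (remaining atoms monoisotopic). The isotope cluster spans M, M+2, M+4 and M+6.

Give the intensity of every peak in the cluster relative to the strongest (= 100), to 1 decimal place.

Iridium pattern (n=2): 0.139129 : 0.467742 : 0.393129
Element Ep pattern (n=1): 0.6050 : 0.3950
Convolve the two distributions (both contribute in 2-u steps):
  M: 0.139129×0.6050 = 0.084173
  M+2: 0.139129×0.3950 + 0.467742×0.6050 = 0.337940
  M+4: 0.467742×0.3950 + 0.393129×0.6050 = 0.422601
  M+6: 0.393129×0.3950 = 0.155286
Scale to base peak (0.422601) = 100: 19.9 : 80.0 : 100.0 : 36.7

19.9 : 80.0 : 100.0 : 36.7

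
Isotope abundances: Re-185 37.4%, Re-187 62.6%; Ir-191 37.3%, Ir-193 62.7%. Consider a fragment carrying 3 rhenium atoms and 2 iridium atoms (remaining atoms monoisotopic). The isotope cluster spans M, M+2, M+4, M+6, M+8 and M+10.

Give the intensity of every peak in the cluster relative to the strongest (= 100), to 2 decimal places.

2.12 : 17.79 : 59.64 : 100.00 : 83.83 : 28.11

Rhenium pattern (n=3): 0.05231362 : 0.26268713 : 0.43968487 : 0.24531438
Iridium pattern (n=2): 0.139129 : 0.467742 : 0.393129
Convolve the two distributions (both contribute in 2-u steps):
  M: 0.05231362×0.139129 = 0.007278
  M+2: 0.05231362×0.467742 + 0.26268713×0.139129 = 0.061017
  M+4: 0.05231362×0.393129 + 0.26268713×0.467742 + 0.43968487×0.139129 = 0.204609
  M+6: 0.26268713×0.393129 + 0.43968487×0.467742 + 0.24531438×0.139129 = 0.343059
  M+8: 0.43968487×0.393129 + 0.24531438×0.467742 = 0.287597
  M+10: 0.24531438×0.393129 = 0.096440
Scale to base peak (0.343059) = 100: 2.12 : 17.79 : 59.64 : 100.00 : 83.83 : 28.11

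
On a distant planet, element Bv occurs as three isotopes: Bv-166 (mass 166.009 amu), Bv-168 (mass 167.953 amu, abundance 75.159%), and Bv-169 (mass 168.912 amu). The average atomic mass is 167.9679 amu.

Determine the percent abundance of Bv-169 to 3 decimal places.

17.148%

The remaining 24.841% is split between Bv-166 (fraction x) and Bv-169 (fraction 0.24841 − x).
Substituting: 166.009x + 168.912(0.24841 − x) = 41.73610473
(166.009 − 168.912)x = -0.22332519  ⇒  x = 0.07693, y = 0.17148
Bv-166: 7.693%, Bv-169: 17.148%.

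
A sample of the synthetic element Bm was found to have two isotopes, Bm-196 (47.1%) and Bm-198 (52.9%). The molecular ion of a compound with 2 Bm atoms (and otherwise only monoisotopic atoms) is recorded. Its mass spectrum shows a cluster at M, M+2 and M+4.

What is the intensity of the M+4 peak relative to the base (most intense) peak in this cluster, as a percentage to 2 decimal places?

Binomial terms of (0.471 + 0.529)^2: M 0.2218, M+2 0.4983, M+4 0.2798 → M+2 is the base peak.
P(M+2) = C(2,1) × 0.471^1 × 0.529^1 = 2 × 0.4710 × 0.5290 = 0.498318 (base)
P(M+4) = C(2,2) × 0.471^0 × 0.529^2 = 1 × 1.0000 × 0.279841 = 0.279841
Relative intensity = 0.279841 / 0.498318 × 100 = 56.16

56.16%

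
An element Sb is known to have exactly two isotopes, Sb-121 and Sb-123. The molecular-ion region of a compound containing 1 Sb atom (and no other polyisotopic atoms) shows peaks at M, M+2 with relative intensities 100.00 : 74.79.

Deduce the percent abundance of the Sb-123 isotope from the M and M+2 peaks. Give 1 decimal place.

42.8%

If p is the fraction of Sb that is Sb-121, then I(M+2)/I(M) = [C(1,1)·p^0·(1−p)] / p^1 = 1·(1−p)/p = 74.79/100.00 = 0.7479
(1−p)/p = 0.7479/1 = 0.7479  ⇒  p = 1/(1 + 0.7479) = 0.5721
Sb-121: 57.2%, Sb-123: 42.8%.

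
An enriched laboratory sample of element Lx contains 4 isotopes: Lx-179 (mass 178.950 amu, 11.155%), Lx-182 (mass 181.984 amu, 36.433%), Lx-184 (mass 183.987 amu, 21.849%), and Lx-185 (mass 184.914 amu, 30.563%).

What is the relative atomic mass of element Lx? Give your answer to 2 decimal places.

182.98 amu

The abundance-weighted mean is 0.11155 × 178.950 + 0.36433 × 181.984 + 0.21849 × 183.987 + 0.30563 × 184.914
= 19.9619 + 66.3022 + 40.1993 + 56.5153 = 182.9787 amu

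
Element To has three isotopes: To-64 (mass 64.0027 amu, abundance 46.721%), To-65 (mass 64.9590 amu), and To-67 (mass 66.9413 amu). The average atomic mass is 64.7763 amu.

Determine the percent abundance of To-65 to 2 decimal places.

39.96%

Let x and y be the fractions of To-65 and To-67. Then x + y = 1 − 0.46721 = 0.53279 and 64.9590x + 66.9413y = 64.7763 − 0.46721×64.0027 = 34.873598533.
Substituting: 64.9590x + 66.9413(0.53279 − x) = 34.873598533
(64.9590 − 66.9413)x = -0.792056694  ⇒  x = 0.39956, y = 0.13323
To-65: 39.96%, To-67: 13.32%.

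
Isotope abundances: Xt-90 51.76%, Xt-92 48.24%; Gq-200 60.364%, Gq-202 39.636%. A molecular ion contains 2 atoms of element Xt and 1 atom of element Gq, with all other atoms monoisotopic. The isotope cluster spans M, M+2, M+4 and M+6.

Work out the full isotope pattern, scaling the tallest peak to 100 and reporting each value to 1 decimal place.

Element Xt pattern (n=2): 0.26790976 : 0.49938048 : 0.23270976
Element Gq pattern (n=1): 0.60364 : 0.39636
Convolve the two distributions (both contribute in 2-u steps):
  M: 0.26790976×0.60364 = 0.161721
  M+2: 0.26790976×0.39636 + 0.49938048×0.60364 = 0.407635
  M+4: 0.49938048×0.39636 + 0.23270976×0.60364 = 0.338407
  M+6: 0.23270976×0.39636 = 0.092237
Scale to base peak (0.407635) = 100: 39.7 : 100.0 : 83.0 : 22.6

39.7 : 100.0 : 83.0 : 22.6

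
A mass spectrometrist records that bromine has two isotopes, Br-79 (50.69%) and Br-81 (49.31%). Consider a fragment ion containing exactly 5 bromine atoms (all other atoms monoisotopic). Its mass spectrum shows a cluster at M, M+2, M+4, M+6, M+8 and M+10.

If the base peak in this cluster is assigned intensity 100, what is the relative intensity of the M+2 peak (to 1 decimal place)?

51.4

(0.5069 + 0.4931)^5 gives M 0.0335, M+2 0.1628, M+4 0.3167, M+6 0.3081, M+8 0.1498, M+10 0.0292; the largest is M+4.
P(M+4) = C(5,2) × 0.5069^3 × 0.4931^2 = 10 × 0.13024674 × 0.24314761 = 0.316692 (base)
P(M+2) = C(5,1) × 0.5069^4 × 0.4931^1 = 5 × 0.06602207 × 0.4931 = 0.162777
Relative intensity = 0.162777 / 0.316692 × 100 = 51.4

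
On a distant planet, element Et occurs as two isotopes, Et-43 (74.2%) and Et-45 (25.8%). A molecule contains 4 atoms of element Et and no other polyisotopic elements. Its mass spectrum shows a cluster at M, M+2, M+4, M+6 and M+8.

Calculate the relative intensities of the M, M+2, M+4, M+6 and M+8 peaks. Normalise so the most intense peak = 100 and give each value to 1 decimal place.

Expanding (0.742 + 0.258)^4:
P(M) = 0.742^4 = 0.303121
P(M+2) = 4 × 0.742^3 × 0.258^1 = 0.421591
P(M+4) = 6 × 0.742^2 × 0.258^2 = 0.219886
P(M+6) = 4 × 0.742^1 × 0.258^3 = 0.050971
P(M+8) = 0.258^4 = 0.004431
The M+2 peak is largest (0.421591); scaling to 100 gives 71.9 : 100.0 : 52.2 : 12.1 : 1.1.

71.9 : 100.0 : 52.2 : 12.1 : 1.1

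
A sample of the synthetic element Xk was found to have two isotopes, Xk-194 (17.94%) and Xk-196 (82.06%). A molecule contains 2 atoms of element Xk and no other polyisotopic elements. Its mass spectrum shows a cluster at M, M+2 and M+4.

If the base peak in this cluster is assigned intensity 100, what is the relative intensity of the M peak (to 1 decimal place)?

Binomial terms of (0.1794 + 0.8206)^2: M 0.0322, M+2 0.2944, M+4 0.6734 → M+4 is the base peak.
P(M+4) = C(2,2) × 0.1794^0 × 0.8206^2 = 1 × 1.0000 × 0.67338436 = 0.673384 (base)
P(M) = C(2,0) × 0.1794^2 × 0.8206^0 = 1 × 0.03218436 × 1.0000 = 0.032184
Relative intensity = 0.032184 / 0.673384 × 100 = 4.8

4.8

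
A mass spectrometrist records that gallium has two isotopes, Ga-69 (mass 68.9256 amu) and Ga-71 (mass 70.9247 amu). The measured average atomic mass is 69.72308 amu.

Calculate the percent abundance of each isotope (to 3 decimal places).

Ga-69: 60.108%, Ga-71: 39.892%

With x = fraction of Ga-69 (so Ga-71 is 1 − x):
68.9256·x + 70.9247·(1 − x) = 69.72308
(68.9256 − 70.9247)·x = 69.72308 − 70.9247
x = -1.20162 / -1.9991 = 0.60108 → 60.108% Ga-69, 39.892% Ga-71.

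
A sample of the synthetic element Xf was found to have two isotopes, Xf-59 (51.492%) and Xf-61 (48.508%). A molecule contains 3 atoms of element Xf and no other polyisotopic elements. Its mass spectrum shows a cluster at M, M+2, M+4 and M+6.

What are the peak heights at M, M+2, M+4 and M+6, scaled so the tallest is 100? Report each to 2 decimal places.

35.38 : 100.00 : 94.20 : 29.58

Expanding (0.51492 + 0.48508)^3:
P(M) = 0.51492^3 = 0.136527
P(M+2) = 3 × 0.51492^2 × 0.48508^1 = 0.385846
P(M+4) = 3 × 0.51492^1 × 0.48508^2 = 0.363486
P(M+6) = 0.48508^3 = 0.114141
The M+2 peak is largest (0.385846); scaling to 100 gives 35.38 : 100.00 : 94.20 : 29.58.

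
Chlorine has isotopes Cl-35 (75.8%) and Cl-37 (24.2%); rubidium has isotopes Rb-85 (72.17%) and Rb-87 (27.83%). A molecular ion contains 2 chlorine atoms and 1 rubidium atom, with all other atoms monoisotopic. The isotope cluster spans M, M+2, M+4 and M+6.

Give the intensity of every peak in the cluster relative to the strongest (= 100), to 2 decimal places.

97.64 : 100.00 : 33.99 : 3.84

Chlorine pattern (n=2): 0.574564 : 0.366872 : 0.058564
Rubidium pattern (n=1): 0.7217 : 0.2783
Convolve the two distributions (both contribute in 2-u steps):
  M: 0.574564×0.7217 = 0.414663
  M+2: 0.574564×0.2783 + 0.366872×0.7217 = 0.424673
  M+4: 0.366872×0.2783 + 0.058564×0.7217 = 0.144366
  M+6: 0.058564×0.2783 = 0.016298
Scale to base peak (0.424673) = 100: 97.64 : 100.00 : 33.99 : 3.84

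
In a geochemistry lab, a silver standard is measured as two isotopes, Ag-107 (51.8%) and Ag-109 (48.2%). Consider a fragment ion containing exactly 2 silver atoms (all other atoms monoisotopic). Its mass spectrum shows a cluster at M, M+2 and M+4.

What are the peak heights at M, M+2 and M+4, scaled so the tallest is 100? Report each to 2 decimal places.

53.73 : 100.00 : 46.53

Each Ag atom is independently Ag-107 (p = 0.518) or Ag-109 (q = 0.482); the cluster is the binomial expansion (p + q)^2.
P(M) = 0.518^2 = 0.268324
P(M+2) = 2 × 0.518^1 × 0.482^1 = 0.499352
P(M+4) = 0.482^2 = 0.232324
The M+2 peak is largest (0.499352); scaling to 100 gives 53.73 : 100.00 : 46.53.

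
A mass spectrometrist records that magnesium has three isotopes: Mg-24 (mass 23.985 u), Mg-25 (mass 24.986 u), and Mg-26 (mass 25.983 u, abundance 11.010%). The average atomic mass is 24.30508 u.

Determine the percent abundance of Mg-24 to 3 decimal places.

Let x and y be the fractions of Mg-24 and Mg-25. Then x + y = 1 − 0.11010 = 0.88990 and 23.985x + 24.986y = 24.30508 − 0.11010×25.983 = 21.4443517.
Substituting: 23.985x + 24.986(0.88990 − x) = 21.4443517
(23.985 − 24.986)x = -0.7906897  ⇒  x = 0.78990, y = 0.10000
Mg-24: 78.990%, Mg-25: 10.000%.

78.990%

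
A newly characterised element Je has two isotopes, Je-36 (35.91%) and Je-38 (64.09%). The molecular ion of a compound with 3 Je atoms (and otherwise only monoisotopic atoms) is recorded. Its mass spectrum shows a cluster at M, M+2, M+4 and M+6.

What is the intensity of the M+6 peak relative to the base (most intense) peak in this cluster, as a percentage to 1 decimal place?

Binomial terms of (0.3591 + 0.6409)^3: M 0.0463, M+2 0.2479, M+4 0.4425, M+6 0.2633 → M+4 is the base peak.
P(M+4) = C(3,2) × 0.3591^1 × 0.6409^2 = 3 × 0.3591 × 0.41075281 = 0.442504 (base)
P(M+6) = C(3,3) × 0.3591^0 × 0.6409^3 = 1 × 1.0000 × 0.26325148 = 0.263251
Relative intensity = 0.263251 / 0.442504 × 100 = 59.5

59.5%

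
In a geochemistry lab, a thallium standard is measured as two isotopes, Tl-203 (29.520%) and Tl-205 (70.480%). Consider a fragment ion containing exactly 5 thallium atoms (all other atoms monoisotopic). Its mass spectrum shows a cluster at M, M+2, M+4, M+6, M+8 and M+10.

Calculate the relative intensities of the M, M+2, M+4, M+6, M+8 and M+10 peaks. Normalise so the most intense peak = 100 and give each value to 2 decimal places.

0.62 : 7.35 : 35.09 : 83.77 : 100.00 : 47.75

Each Tl atom is independently Tl-203 (p = 0.29520) or Tl-205 (q = 0.70480); the cluster is the binomial expansion (p + q)^5.
P(M) = 0.29520^5 = 0.002242
P(M+2) = 5 × 0.29520^4 × 0.70480^1 = 0.026761
P(M+4) = 10 × 0.29520^3 × 0.70480^2 = 0.127785
P(M+6) = 10 × 0.29520^2 × 0.70480^3 = 0.305092
P(M+8) = 5 × 0.29520^1 × 0.70480^4 = 0.364208
P(M+10) = 0.70480^5 = 0.173912
The M+8 peak is largest (0.364208); scaling to 100 gives 0.62 : 7.35 : 35.09 : 83.77 : 100.00 : 47.75.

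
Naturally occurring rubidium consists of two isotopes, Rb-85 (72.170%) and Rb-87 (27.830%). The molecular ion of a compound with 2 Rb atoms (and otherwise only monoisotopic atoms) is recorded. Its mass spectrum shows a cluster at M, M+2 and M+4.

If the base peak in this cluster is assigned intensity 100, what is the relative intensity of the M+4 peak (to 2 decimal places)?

14.87

Term probabilities: M 0.5209, M+2 0.4017, M+4 0.0775. Base peak = M.
P(M) = C(2,0) × 0.72170^2 × 0.27830^0 = 1 × 0.52085089 × 1.0000 = 0.520851 (base)
P(M+4) = C(2,2) × 0.72170^0 × 0.27830^2 = 1 × 1.0000 × 0.07745089 = 0.077451
Relative intensity = 0.077451 / 0.520851 × 100 = 14.87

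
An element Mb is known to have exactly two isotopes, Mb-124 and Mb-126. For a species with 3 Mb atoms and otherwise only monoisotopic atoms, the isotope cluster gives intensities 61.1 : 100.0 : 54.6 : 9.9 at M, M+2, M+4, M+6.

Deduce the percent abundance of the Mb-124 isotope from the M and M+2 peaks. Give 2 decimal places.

Let p = fractional abundance of Mb-124. I(M+2)/I(M) = [C(3,1)·p^2·(1−p)] / p^3 = 3·(1−p)/p = 100.0/61.1 = 1.6367
(1−p)/p = 1.6367/3 = 0.5456  ⇒  p = 1/(1 + 0.5456) = 0.6470
Mb-124: 64.70%, Mb-126: 35.30%.

64.70%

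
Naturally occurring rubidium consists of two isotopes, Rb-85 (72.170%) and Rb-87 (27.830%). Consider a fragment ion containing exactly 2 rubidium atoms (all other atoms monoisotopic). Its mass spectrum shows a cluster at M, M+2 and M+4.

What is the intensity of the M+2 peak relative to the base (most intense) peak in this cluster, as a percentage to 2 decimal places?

77.12%

(0.72170 + 0.27830)^2 gives M 0.5209, M+2 0.4017, M+4 0.0775; the largest is M.
P(M) = C(2,0) × 0.72170^2 × 0.27830^0 = 1 × 0.52085089 × 1.0000 = 0.520851 (base)
P(M+2) = C(2,1) × 0.72170^1 × 0.27830^1 = 2 × 0.7217 × 0.2783 = 0.401698
Relative intensity = 0.401698 / 0.520851 × 100 = 77.12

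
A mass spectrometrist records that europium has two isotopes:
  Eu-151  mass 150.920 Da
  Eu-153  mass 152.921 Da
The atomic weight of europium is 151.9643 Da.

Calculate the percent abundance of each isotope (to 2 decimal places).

Writing the weighted mean with unknown fraction x of Eu-151:
150.920·x + 152.921·(1 − x) = 151.9643
(150.920 − 152.921)·x = 151.9643 − 152.921
x = -0.9567 / -2.001 = 0.47811 → 47.81% Eu-151, 52.19% Eu-153.

Eu-151: 47.81%, Eu-153: 52.19%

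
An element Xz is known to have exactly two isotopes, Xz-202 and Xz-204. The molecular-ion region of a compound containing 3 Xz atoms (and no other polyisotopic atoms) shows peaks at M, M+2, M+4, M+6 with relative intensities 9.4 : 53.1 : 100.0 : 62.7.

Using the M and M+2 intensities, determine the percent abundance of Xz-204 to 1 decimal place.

Let p = fractional abundance of Xz-202. I(M+2)/I(M) = [C(3,1)·p^2·(1−p)] / p^3 = 3·(1−p)/p = 53.1/9.4 = 5.6489
(1−p)/p = 5.6489/3 = 1.8830  ⇒  p = 1/(1 + 1.8830) = 0.3469
Xz-202: 34.7%, Xz-204: 65.3%.

65.3%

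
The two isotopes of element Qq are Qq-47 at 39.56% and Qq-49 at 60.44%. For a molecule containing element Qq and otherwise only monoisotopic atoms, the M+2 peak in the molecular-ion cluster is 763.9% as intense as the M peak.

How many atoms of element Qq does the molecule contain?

The M+2/M ratio from n Qq atoms is n · q/p = n · 0.6044/0.3956.
n = 7.639 × 0.3956/0.6044 = 5.00 ≈ 5

5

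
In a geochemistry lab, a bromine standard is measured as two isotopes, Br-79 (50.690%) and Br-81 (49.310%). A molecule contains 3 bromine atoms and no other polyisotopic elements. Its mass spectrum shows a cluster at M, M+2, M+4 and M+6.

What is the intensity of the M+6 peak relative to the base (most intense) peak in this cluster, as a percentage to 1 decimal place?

Term probabilities: M 0.1302, M+2 0.3801, M+4 0.3698, M+6 0.1199. Base peak = M+2.
P(M+2) = C(3,1) × 0.50690^2 × 0.49310^1 = 3 × 0.25694761 × 0.4931 = 0.380103 (base)
P(M+6) = C(3,3) × 0.50690^0 × 0.49310^3 = 1 × 1.0000 × 0.11989609 = 0.119896
Relative intensity = 0.119896 / 0.380103 × 100 = 31.5

31.5%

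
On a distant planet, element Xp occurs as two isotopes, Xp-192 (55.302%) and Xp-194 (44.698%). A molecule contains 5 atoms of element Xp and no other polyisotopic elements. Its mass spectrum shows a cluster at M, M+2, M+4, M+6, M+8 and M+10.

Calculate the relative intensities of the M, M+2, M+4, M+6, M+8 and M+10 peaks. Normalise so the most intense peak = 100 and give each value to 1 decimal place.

Each Xp atom is independently Xp-192 (p = 0.55302) or Xp-194 (q = 0.44698); the cluster is the binomial expansion (p + q)^5.
P(M) = 0.55302^5 = 0.051725
P(M+2) = 5 × 0.55302^4 × 0.44698^1 = 0.209036
P(M+4) = 10 × 0.55302^3 × 0.44698^2 = 0.337908
P(M+6) = 10 × 0.55302^2 × 0.44698^3 = 0.273115
P(M+8) = 5 × 0.55302^1 × 0.44698^4 = 0.110373
P(M+10) = 0.44698^5 = 0.017842
The M+4 peak is largest (0.337908); scaling to 100 gives 15.3 : 61.9 : 100.0 : 80.8 : 32.7 : 5.3.

15.3 : 61.9 : 100.0 : 80.8 : 32.7 : 5.3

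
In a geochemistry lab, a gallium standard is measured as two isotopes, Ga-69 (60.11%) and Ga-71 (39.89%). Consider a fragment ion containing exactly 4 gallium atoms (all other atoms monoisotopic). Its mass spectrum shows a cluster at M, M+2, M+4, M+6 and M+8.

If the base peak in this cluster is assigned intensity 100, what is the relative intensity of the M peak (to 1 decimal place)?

37.7

Binomial terms of (0.6011 + 0.3989)^4: M 0.1306, M+2 0.3465, M+4 0.3450, M+6 0.1526, M+8 0.0253 → M+2 is the base peak.
P(M+2) = C(4,1) × 0.6011^3 × 0.3989^1 = 4 × 0.21719018 × 0.3989 = 0.346549 (base)
P(M) = C(4,0) × 0.6011^4 × 0.3989^0 = 1 × 0.13055302 × 1.0000 = 0.130553
Relative intensity = 0.130553 / 0.346549 × 100 = 37.7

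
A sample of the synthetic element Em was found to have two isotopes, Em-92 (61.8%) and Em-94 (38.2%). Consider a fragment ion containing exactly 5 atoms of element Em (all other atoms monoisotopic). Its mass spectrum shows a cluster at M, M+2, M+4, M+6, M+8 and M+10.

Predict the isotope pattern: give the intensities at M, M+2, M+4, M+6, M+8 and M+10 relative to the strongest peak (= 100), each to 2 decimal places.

26.17 : 80.89 : 100.00 : 61.81 : 19.10 : 2.36

The 5 Em atoms are independent, so intensities follow the terms of (0.618 + 0.382)^5.
P(M) = 0.618^5 = 0.090145
P(M+2) = 5 × 0.618^4 × 0.382^1 = 0.278604
P(M+4) = 10 × 0.618^3 × 0.382^2 = 0.344423
P(M+6) = 10 × 0.618^2 × 0.382^3 = 0.212896
P(M+8) = 5 × 0.618^1 × 0.382^4 = 0.065798
P(M+10) = 0.382^5 = 0.008134
The M+4 peak is largest (0.344423); scaling to 100 gives 26.17 : 80.89 : 100.00 : 61.81 : 19.10 : 2.36.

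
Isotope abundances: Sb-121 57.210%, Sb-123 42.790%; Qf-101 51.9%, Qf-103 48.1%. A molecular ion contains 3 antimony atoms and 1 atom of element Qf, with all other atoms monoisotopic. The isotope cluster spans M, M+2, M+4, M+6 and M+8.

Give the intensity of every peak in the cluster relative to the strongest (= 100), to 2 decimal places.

Antimony pattern (n=3): 0.18724742 : 0.42015297 : 0.3142518 : 0.07834781
Element Qf pattern (n=1): 0.5190 : 0.4810
Convolve the two distributions (both contribute in 2-u steps):
  M: 0.18724742×0.5190 = 0.097181
  M+2: 0.18724742×0.4810 + 0.42015297×0.5190 = 0.308125
  M+4: 0.42015297×0.4810 + 0.3142518×0.5190 = 0.365190
  M+6: 0.3142518×0.4810 + 0.07834781×0.5190 = 0.191818
  M+8: 0.07834781×0.4810 = 0.037685
Scale to base peak (0.365190) = 100: 26.61 : 84.37 : 100.00 : 52.53 : 10.32

26.61 : 84.37 : 100.00 : 52.53 : 10.32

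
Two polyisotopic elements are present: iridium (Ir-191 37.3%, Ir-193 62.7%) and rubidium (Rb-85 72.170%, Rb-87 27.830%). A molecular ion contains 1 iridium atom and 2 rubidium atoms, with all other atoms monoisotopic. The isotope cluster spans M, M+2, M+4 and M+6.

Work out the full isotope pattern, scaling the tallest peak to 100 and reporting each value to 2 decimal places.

40.78 : 100.00 : 58.93 : 10.19

Iridium pattern (n=1): 0.3730 : 0.6270
Rubidium pattern (n=2): 0.52085089 : 0.40169822 : 0.07745089
Convolve the two distributions (both contribute in 2-u steps):
  M: 0.3730×0.52085089 = 0.194277
  M+2: 0.3730×0.40169822 + 0.6270×0.52085089 = 0.476407
  M+4: 0.3730×0.07745089 + 0.6270×0.40169822 = 0.280754
  M+6: 0.6270×0.07745089 = 0.048562
Scale to base peak (0.476407) = 100: 40.78 : 100.00 : 58.93 : 10.19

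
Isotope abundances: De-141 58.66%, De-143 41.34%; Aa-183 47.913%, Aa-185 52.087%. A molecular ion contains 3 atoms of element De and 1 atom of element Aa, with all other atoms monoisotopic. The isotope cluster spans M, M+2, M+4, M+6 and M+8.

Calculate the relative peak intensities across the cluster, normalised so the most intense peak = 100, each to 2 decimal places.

26.40 : 84.50 : 100.00 : 52.00 : 10.04

Element De pattern (n=3): 0.2018488 : 0.42675227 : 0.30074905 : 0.07064988
Element Aa pattern (n=1): 0.47913 : 0.52087
Convolve the two distributions (both contribute in 2-u steps):
  M: 0.2018488×0.47913 = 0.096712
  M+2: 0.2018488×0.52087 + 0.42675227×0.47913 = 0.309607
  M+4: 0.42675227×0.52087 + 0.30074905×0.47913 = 0.366380
  M+6: 0.30074905×0.52087 + 0.07064988×0.47913 = 0.190502
  M+8: 0.07064988×0.52087 = 0.036799
Scale to base peak (0.366380) = 100: 26.40 : 84.50 : 100.00 : 52.00 : 10.04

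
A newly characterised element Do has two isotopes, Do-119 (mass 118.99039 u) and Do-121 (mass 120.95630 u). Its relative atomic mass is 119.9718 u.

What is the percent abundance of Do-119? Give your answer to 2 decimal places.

50.08%

With x = fraction of Do-119 (so Do-121 is 1 − x):
118.99039·x + 120.95630·(1 − x) = 119.9718
(118.99039 − 120.95630)·x = 119.9718 − 120.95630
x = -0.98450 / -1.96591 = 0.50079 → 50.08% Do-119, 49.92% Do-121.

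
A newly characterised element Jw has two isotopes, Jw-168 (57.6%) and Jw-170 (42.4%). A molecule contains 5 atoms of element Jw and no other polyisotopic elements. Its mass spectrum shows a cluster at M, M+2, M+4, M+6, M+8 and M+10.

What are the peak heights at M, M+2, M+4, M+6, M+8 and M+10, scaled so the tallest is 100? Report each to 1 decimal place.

18.5 : 67.9 : 100.0 : 73.6 : 27.1 : 4.0

Expanding (0.576 + 0.424)^5:
P(M) = 0.576^5 = 0.063403
P(M+2) = 5 × 0.576^4 × 0.424^1 = 0.233360
P(M+4) = 10 × 0.576^3 × 0.424^2 = 0.343557
P(M+6) = 10 × 0.576^2 × 0.424^3 = 0.252896
P(M+8) = 5 × 0.576^1 × 0.424^4 = 0.093080
P(M+10) = 0.424^5 = 0.013703
The M+4 peak is largest (0.343557); scaling to 100 gives 18.5 : 67.9 : 100.0 : 73.6 : 27.1 : 4.0.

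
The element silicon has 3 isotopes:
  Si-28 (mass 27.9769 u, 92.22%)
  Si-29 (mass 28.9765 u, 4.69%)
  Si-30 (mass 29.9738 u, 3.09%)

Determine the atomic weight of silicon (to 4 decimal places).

Ar = Σ fᵢ·mᵢ = 0.9222 × 27.9769 + 0.0469 × 28.9765 + 0.0309 × 29.9738
= 25.80030 + 1.35900 + 0.92619 = 28.08549 u

28.0855 u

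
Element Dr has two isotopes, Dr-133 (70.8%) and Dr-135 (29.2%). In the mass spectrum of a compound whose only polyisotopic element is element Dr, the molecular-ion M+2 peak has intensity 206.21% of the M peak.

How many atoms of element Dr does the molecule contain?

5

For n independent Dr atoms, I(M+2)/I(M) = n · (abundance Dr-135) / (abundance Dr-133) = n · 0.292/0.708.
n = 2.0621 × 0.708/0.292 = 5.00 ≈ 5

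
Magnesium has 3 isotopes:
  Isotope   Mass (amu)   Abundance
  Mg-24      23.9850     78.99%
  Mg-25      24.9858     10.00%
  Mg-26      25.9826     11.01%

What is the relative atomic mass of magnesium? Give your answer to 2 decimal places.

24.31 amu

Ar = Σ fᵢ·mᵢ = 0.7899 × 23.9850 + 0.1000 × 24.9858 + 0.1101 × 25.9826
= 18.94575 + 2.49858 + 2.86068 = 24.30501 amu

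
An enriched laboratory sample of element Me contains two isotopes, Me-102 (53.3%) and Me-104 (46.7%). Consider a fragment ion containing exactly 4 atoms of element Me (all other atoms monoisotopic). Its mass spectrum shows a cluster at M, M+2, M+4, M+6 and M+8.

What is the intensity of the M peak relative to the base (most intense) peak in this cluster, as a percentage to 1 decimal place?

(0.533 + 0.467)^4 gives M 0.0807, M+2 0.2829, M+4 0.3717, M+6 0.2171, M+8 0.0476; the largest is M+4.
P(M+4) = C(4,2) × 0.533^2 × 0.467^2 = 6 × 0.284089 × 0.218089 = 0.371740 (base)
P(M) = C(4,0) × 0.533^4 × 0.467^0 = 1 × 0.08070656 × 1.0000 = 0.080707
Relative intensity = 0.080707 / 0.371740 × 100 = 21.7

21.7%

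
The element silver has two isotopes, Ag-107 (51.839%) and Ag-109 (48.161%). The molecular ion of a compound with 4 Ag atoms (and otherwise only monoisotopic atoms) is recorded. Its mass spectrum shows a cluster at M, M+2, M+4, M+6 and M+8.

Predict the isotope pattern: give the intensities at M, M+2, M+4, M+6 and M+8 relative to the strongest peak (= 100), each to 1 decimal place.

Expanding (0.51839 + 0.48161)^4:
P(M) = 0.51839^4 = 0.072215
P(M+2) = 4 × 0.51839^3 × 0.48161^1 = 0.268365
P(M+4) = 6 × 0.51839^2 × 0.48161^2 = 0.373986
P(M+6) = 4 × 0.51839^1 × 0.48161^3 = 0.231634
P(M+8) = 0.48161^4 = 0.053800
The M+4 peak is largest (0.373986); scaling to 100 gives 19.3 : 71.8 : 100.0 : 61.9 : 14.4.

19.3 : 71.8 : 100.0 : 61.9 : 14.4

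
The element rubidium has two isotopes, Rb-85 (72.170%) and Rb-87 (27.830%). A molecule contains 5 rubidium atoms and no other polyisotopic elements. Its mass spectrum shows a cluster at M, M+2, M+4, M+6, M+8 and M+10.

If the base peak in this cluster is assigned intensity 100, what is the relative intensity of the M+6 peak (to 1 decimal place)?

Term probabilities: M 0.1958, M+2 0.3775, M+4 0.2911, M+6 0.1123, M+8 0.0216, M+10 0.0017. Base peak = M+2.
P(M+2) = C(5,1) × 0.72170^4 × 0.27830^1 = 5 × 0.27128565 × 0.2783 = 0.377494 (base)
P(M+6) = C(5,3) × 0.72170^2 × 0.27830^3 = 10 × 0.52085089 × 0.02155458 = 0.112267
Relative intensity = 0.112267 / 0.377494 × 100 = 29.7

29.7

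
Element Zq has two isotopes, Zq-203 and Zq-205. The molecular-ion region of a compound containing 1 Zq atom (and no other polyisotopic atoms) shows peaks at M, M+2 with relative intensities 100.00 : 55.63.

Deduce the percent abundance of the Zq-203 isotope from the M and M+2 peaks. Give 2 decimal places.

Write p for the Zq-203 fraction. I(M+2)/I(M) = [C(1,1)·p^0·(1−p)] / p^1 = 1·(1−p)/p = 55.63/100.00 = 0.5563
(1−p)/p = 0.5563/1 = 0.5563  ⇒  p = 1/(1 + 0.5563) = 0.6425
Zq-203: 64.25%, Zq-205: 35.75%.

64.25%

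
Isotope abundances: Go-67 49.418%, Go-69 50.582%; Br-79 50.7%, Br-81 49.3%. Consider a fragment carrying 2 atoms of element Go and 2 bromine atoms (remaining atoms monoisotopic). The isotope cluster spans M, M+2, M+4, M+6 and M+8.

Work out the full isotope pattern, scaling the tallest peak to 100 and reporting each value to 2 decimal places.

Element Go pattern (n=2): 0.24421387 : 0.49993226 : 0.25585387
Bromine pattern (n=2): 0.257049 : 0.499902 : 0.243049
Convolve the two distributions (both contribute in 2-u steps):
  M: 0.24421387×0.257049 = 0.062775
  M+2: 0.24421387×0.499902 + 0.49993226×0.257049 = 0.250590
  M+4: 0.24421387×0.243049 + 0.49993226×0.499902 + 0.25585387×0.257049 = 0.375040
  M+6: 0.49993226×0.243049 + 0.25585387×0.499902 = 0.249410
  M+8: 0.25585387×0.243049 = 0.062185
Scale to base peak (0.375040) = 100: 16.74 : 66.82 : 100.00 : 66.50 : 16.58

16.74 : 66.82 : 100.00 : 66.50 : 16.58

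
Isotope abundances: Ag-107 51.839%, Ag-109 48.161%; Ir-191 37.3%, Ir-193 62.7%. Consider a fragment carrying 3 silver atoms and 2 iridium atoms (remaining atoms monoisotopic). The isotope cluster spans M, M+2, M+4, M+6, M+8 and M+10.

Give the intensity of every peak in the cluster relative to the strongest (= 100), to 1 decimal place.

5.8 : 35.4 : 85.1 : 100.0 : 57.6 : 13.0

Silver pattern (n=3): 0.13930601 : 0.38826655 : 0.36071887 : 0.11170857
Iridium pattern (n=2): 0.139129 : 0.467742 : 0.393129
Convolve the two distributions (both contribute in 2-u steps):
  M: 0.13930601×0.139129 = 0.019382
  M+2: 0.13930601×0.467742 + 0.38826655×0.139129 = 0.119178
  M+4: 0.13930601×0.393129 + 0.38826655×0.467742 + 0.36071887×0.139129 = 0.286560
  M+6: 0.38826655×0.393129 + 0.36071887×0.467742 + 0.11170857×0.139129 = 0.336904
  M+8: 0.36071887×0.393129 + 0.11170857×0.467742 = 0.194060
  M+10: 0.11170857×0.393129 = 0.043916
Scale to base peak (0.336904) = 100: 5.8 : 35.4 : 85.1 : 100.0 : 57.6 : 13.0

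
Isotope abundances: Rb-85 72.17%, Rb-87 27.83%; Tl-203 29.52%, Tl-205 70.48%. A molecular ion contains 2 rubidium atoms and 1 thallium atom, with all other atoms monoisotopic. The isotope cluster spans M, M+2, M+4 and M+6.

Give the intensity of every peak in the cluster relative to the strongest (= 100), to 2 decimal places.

31.66 : 100.00 : 63.00 : 11.24

Rubidium pattern (n=2): 0.52085089 : 0.40169822 : 0.07745089
Thallium pattern (n=1): 0.2952 : 0.7048
Convolve the two distributions (both contribute in 2-u steps):
  M: 0.52085089×0.2952 = 0.153755
  M+2: 0.52085089×0.7048 + 0.40169822×0.2952 = 0.485677
  M+4: 0.40169822×0.7048 + 0.07745089×0.2952 = 0.305980
  M+6: 0.07745089×0.7048 = 0.054587
Scale to base peak (0.485677) = 100: 31.66 : 100.00 : 63.00 : 11.24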